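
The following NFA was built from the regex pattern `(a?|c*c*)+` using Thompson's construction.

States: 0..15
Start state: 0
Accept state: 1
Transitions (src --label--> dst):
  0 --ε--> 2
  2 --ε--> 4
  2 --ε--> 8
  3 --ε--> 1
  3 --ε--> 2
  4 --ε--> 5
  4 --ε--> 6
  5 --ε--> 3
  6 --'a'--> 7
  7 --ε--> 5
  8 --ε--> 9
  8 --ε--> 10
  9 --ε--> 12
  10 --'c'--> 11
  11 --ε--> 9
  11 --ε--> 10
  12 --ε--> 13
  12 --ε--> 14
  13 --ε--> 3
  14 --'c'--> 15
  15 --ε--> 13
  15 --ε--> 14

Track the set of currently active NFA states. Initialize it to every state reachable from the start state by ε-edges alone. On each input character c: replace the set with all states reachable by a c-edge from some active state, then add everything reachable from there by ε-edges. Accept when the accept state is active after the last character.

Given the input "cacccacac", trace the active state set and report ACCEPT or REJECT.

S₀ = ε-closure({0}) = {0,1,2,3,4,5,6,8,9,10,12,13,14}
'c' @ 1: {1,2,3,4,5,6,8,9,10,11,12,13,14,15}  [accepting]
'a' @ 2: {1,2,3,4,5,6,7,8,9,10,12,13,14}  [accepting]
'c' @ 3: {1,2,3,4,5,6,8,9,10,11,12,13,14,15}  [accepting]
'c' @ 4: {1,2,3,4,5,6,8,9,10,11,12,13,14,15}  [accepting]
'c' @ 5: {1,2,3,4,5,6,8,9,10,11,12,13,14,15}  [accepting]
'a' @ 6: {1,2,3,4,5,6,7,8,9,10,12,13,14}  [accepting]
'c' @ 7: {1,2,3,4,5,6,8,9,10,11,12,13,14,15}  [accepting]
'a' @ 8: {1,2,3,4,5,6,7,8,9,10,12,13,14}  [accepting]
'c' @ 9: {1,2,3,4,5,6,8,9,10,11,12,13,14,15}  [accepting]
end set {1,2,3,4,5,6,8,9,10,11,12,13,14,15} — state 1 in

Answer: ACCEPT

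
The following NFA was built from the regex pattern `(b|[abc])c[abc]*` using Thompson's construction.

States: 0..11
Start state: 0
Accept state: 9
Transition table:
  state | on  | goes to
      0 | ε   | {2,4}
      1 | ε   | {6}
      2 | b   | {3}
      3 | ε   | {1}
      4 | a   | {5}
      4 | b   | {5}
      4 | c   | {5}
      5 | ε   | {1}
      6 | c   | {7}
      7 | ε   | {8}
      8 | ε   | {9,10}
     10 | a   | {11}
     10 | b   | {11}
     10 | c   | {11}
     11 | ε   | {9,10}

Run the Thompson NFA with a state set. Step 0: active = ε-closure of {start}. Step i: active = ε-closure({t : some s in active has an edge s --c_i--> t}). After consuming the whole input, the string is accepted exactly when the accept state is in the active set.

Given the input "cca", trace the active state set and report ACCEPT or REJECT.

Answer: ACCEPT

Steps:
start: ε-closure({0}) = {0,2,4}
'c' @ 1: {1,5,6}
'c' @ 2: {7,8,9,10}  ✓accept
'a' @ 3: {9,10,11}  ✓accept
after full input: {9,10,11}  (accept=9 in)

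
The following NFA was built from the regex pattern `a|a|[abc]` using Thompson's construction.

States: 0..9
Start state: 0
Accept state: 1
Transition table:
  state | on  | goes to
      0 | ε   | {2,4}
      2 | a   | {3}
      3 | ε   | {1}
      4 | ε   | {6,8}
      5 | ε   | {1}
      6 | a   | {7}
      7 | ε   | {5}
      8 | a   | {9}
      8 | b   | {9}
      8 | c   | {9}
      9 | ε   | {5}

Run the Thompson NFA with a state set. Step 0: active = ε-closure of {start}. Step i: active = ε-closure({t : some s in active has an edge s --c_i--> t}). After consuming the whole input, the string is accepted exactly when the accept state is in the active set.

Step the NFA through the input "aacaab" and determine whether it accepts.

Answer: REJECT

Trace:
S₀ = ε-closure({0}) = {0,2,4,6,8}
'a' @ 1: {1,3,5,7,9}  [accepting]
'a' @ 2: {}  — state set empty
rest 'caab' ignored (set empty)
final: {}; accept 1 not in set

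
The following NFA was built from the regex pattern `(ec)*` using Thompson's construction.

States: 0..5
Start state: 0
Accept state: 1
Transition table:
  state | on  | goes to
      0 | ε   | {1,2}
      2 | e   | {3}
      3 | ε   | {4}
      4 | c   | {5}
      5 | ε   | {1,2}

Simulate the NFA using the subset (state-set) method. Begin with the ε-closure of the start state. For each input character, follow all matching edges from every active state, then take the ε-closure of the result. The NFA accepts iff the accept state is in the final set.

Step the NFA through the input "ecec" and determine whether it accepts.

Answer: ACCEPT

Derivation:
initial (ε-close {0}): {0,1,2}
'e' @ 1: {3,4}
'c' @ 2: {1,2,5}  [accepting]
'e' @ 3: {3,4}
'c' @ 4: {1,2,5}  [accepting]
end set {1,2,5} — state 1 in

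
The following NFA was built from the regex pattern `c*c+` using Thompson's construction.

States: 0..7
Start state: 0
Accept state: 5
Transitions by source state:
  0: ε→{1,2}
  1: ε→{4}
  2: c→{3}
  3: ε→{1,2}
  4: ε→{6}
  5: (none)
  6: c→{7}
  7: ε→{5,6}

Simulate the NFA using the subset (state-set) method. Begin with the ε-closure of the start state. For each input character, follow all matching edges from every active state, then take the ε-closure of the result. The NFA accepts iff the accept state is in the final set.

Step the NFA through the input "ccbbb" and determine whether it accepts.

Answer: REJECT

Derivation:
initial (ε-close {0}): {0,1,2,4,6}
'c' @ 1: {1,2,3,4,5,6,7}  (accept∈set)
'c' @ 2: {1,2,3,4,5,6,7}  (accept∈set)
'b' @ 3: {}  — no active states
rest 'bb' ignored (set empty)
after full input: {}  (accept=5 not in)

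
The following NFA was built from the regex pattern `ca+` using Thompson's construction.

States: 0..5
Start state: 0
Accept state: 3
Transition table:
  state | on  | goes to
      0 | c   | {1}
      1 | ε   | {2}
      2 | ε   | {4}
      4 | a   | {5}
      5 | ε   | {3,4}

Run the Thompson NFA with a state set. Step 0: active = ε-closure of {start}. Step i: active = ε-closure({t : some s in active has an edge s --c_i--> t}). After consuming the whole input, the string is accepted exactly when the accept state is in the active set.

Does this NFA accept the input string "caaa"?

Answer: ACCEPT

Derivation:
initial (ε-close {0}): {0}
'c' @ 1: {1,2,4}
'a' @ 2: {3,4,5}  ✓accept
'a' @ 3: {3,4,5}  ✓accept
'a' @ 4: {3,4,5}  ✓accept
after full input: {3,4,5}  (accept=3 in)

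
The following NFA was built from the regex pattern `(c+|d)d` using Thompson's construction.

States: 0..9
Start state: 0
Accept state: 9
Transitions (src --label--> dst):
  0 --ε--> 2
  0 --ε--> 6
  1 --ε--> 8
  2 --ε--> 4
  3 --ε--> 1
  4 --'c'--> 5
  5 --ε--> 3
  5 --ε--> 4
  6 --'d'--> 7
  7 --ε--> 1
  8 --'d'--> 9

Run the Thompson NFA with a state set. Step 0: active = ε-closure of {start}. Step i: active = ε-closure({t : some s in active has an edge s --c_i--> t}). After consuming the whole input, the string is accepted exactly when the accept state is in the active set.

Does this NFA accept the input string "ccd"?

Answer: ACCEPT

Derivation:
start: ε-closure({0}) = {0,2,4,6}
'c' @ 1: {1,3,4,5,8}
'c' @ 2: {1,3,4,5,8}
'd' @ 3: {9}  [accepting]
after full input: {9}  (accept=9 in)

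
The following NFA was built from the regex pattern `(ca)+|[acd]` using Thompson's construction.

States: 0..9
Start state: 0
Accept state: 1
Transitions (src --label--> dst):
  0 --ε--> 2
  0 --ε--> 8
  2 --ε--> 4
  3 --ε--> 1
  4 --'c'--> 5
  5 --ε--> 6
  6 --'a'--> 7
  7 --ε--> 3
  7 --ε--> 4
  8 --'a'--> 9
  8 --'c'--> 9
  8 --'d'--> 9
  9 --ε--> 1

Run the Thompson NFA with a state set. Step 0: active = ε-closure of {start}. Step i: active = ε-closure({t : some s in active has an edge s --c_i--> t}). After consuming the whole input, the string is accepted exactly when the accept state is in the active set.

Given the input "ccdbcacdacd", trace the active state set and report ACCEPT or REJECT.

Answer: REJECT

Trace:
start: ε-closure({0}) = {0,2,4,8}
'c' @ 1: {1,5,6,9}  (accept∈set)
'c' @ 2: {}  — state set empty
rest 'dbcacdacd' ignored (set empty)
end set {} — state 1 not in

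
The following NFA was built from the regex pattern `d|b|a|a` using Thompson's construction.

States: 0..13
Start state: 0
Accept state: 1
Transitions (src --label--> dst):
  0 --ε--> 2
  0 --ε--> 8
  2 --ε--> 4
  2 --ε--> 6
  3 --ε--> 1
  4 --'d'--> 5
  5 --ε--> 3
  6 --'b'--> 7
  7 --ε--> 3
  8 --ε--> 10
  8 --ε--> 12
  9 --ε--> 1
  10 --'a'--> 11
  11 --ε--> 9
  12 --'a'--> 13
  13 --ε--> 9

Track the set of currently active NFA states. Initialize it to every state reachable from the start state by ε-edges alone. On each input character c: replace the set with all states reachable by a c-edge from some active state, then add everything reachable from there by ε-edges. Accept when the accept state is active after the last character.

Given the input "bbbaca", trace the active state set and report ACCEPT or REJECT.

start: ε-closure({0}) = {0,2,4,6,8,10,12}
'b' @ 1: {1,3,7}  [accepting]
'b' @ 2: {}  — state set empty
rest 'baca' ignored (set empty)
end set {} — state 1 not in

Answer: REJECT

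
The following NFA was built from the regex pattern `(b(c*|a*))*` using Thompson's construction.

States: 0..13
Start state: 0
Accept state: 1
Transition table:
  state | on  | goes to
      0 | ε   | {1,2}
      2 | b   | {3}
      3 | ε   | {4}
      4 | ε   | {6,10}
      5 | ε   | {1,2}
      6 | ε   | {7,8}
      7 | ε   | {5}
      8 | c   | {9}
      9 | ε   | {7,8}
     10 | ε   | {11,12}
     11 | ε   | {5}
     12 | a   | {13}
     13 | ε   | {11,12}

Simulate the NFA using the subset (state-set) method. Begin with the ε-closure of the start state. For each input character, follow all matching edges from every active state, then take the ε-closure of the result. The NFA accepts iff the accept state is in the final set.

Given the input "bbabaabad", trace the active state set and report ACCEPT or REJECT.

Answer: REJECT

Steps:
start: ε-closure({0}) = {0,1,2}
'b' @ 1: {1,2,3,4,5,6,7,8,10,11,12}  [accepting]
'b' @ 2: {1,2,3,4,5,6,7,8,10,11,12}  [accepting]
'a' @ 3: {1,2,5,11,12,13}  [accepting]
'b' @ 4: {1,2,3,4,5,6,7,8,10,11,12}  [accepting]
'a' @ 5: {1,2,5,11,12,13}  [accepting]
'a' @ 6: {1,2,5,11,12,13}  [accepting]
'b' @ 7: {1,2,3,4,5,6,7,8,10,11,12}  [accepting]
'a' @ 8: {1,2,5,11,12,13}  [accepting]
'd' @ 9: {}  — no active states
end set {} — state 1 not in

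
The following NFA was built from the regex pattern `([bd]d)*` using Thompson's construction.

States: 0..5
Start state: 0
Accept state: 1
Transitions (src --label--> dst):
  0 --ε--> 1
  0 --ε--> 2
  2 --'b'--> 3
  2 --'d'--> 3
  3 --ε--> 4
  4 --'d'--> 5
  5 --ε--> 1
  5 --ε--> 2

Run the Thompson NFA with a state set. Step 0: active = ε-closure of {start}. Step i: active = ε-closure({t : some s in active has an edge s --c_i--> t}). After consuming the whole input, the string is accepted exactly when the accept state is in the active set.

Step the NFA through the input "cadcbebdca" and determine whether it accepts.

Answer: REJECT

Derivation:
S₀ = ε-closure({0}) = {0,1,2}
'c' @ 1: {}  — dead — no transitions
rest 'adcbebdca' ignored (set empty)
after full input: {}  (accept=1 not in)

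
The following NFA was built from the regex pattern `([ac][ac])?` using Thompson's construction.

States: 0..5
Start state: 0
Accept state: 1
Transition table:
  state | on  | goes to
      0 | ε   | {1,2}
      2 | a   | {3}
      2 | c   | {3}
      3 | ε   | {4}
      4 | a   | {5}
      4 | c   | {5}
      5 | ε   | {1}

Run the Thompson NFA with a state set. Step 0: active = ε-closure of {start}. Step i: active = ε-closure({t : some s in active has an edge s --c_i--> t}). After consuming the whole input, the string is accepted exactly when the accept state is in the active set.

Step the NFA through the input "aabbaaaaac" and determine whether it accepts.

start: ε-closure({0}) = {0,1,2}
'a' @ 1: {3,4}
'a' @ 2: {1,5}  (accept∈set)
'b' @ 3: {}  — dead — no transitions
rest 'baaaaac' ignored (set empty)
final: {}; accept 1 not in set

Answer: REJECT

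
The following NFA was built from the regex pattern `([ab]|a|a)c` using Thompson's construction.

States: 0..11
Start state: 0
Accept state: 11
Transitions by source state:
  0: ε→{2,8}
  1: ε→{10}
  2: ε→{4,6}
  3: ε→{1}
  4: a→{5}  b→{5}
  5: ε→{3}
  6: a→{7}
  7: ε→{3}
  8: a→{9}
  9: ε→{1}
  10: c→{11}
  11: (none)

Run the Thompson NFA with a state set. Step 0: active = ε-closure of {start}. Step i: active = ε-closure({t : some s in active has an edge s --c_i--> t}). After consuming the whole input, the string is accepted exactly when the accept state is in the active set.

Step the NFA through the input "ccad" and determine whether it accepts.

initial (ε-close {0}): {0,2,4,6,8}
'c' @ 1: {}  — state set empty
rest 'cad' ignored (set empty)
final: {}; accept 11 not in set

Answer: REJECT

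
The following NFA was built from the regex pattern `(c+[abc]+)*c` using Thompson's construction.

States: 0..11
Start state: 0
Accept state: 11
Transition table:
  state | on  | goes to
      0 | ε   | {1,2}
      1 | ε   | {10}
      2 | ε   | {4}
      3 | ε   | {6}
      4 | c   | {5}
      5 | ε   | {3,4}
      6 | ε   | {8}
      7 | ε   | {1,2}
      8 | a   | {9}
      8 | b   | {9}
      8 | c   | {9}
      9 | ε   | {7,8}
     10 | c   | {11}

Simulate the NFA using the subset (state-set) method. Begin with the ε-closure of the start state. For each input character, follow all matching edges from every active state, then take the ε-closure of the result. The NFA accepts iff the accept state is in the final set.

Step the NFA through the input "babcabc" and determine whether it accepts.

initial (ε-close {0}): {0,1,2,4,10}
'b' @ 1: {}  — state set empty
rest 'abcabc' ignored (set empty)
after full input: {}  (accept=11 not in)

Answer: REJECT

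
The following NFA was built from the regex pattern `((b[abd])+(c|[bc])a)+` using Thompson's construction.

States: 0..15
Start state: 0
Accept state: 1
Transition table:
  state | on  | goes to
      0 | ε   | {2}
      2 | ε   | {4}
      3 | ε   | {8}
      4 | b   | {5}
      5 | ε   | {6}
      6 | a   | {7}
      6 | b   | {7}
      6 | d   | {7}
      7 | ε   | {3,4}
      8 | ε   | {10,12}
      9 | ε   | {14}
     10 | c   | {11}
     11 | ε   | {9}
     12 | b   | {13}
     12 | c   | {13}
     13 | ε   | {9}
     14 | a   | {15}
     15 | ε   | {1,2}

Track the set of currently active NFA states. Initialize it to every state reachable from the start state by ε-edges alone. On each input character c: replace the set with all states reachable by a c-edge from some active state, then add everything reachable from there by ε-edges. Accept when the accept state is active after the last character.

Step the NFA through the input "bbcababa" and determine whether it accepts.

Answer: ACCEPT

Steps:
initial (ε-close {0}): {0,2,4}
'b' @ 1: {5,6}
'b' @ 2: {3,4,7,8,10,12}
'c' @ 3: {9,11,13,14}
'a' @ 4: {1,2,4,15}  (accept∈set)
'b' @ 5: {5,6}
'a' @ 6: {3,4,7,8,10,12}
'b' @ 7: {5,6,9,13,14}
'a' @ 8: {1,2,3,4,7,8,10,12,15}  (accept∈set)
end set {1,2,3,4,7,8,10,12,15} — state 1 in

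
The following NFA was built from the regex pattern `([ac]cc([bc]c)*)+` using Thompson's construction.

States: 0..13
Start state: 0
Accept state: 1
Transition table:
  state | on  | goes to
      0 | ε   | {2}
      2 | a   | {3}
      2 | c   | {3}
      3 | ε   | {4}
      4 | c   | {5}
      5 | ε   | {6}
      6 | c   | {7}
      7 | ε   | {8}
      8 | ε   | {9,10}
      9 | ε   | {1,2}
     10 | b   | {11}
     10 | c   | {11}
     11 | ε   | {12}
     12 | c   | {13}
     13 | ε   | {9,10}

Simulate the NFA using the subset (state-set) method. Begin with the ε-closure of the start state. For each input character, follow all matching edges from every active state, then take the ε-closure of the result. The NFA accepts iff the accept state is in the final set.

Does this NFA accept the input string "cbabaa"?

S₀ = ε-closure({0}) = {0,2}
'c' @ 1: {3,4}
'b' @ 2: {}  — no active states
rest 'abaa' ignored (set empty)
end set {} — state 1 not in

Answer: REJECT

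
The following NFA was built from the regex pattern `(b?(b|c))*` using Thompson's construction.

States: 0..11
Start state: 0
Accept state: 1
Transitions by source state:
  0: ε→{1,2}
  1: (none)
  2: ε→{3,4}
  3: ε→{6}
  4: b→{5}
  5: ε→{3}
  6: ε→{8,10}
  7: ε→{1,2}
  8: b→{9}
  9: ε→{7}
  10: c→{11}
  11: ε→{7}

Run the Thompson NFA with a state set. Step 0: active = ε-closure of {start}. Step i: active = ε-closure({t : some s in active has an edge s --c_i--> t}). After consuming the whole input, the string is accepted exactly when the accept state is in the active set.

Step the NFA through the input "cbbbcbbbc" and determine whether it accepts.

initial (ε-close {0}): {0,1,2,3,4,6,8,10}
'c' @ 1: {1,2,3,4,6,7,8,10,11}  (accept∈set)
'b' @ 2: {1,2,3,4,5,6,7,8,9,10}  (accept∈set)
'b' @ 3: {1,2,3,4,5,6,7,8,9,10}  (accept∈set)
'b' @ 4: {1,2,3,4,5,6,7,8,9,10}  (accept∈set)
'c' @ 5: {1,2,3,4,6,7,8,10,11}  (accept∈set)
'b' @ 6: {1,2,3,4,5,6,7,8,9,10}  (accept∈set)
'b' @ 7: {1,2,3,4,5,6,7,8,9,10}  (accept∈set)
'b' @ 8: {1,2,3,4,5,6,7,8,9,10}  (accept∈set)
'c' @ 9: {1,2,3,4,6,7,8,10,11}  (accept∈set)
final: {1,2,3,4,6,7,8,10,11}; accept 1 in set

Answer: ACCEPT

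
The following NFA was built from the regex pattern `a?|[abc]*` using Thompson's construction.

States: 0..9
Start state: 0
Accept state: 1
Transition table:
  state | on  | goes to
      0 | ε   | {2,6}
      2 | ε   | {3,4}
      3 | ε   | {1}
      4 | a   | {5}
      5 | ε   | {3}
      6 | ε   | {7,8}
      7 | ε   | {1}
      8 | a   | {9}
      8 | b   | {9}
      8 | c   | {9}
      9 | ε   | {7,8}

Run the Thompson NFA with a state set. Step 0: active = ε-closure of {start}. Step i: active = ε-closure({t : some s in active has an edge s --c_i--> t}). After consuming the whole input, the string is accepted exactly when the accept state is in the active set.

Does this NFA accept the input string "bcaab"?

Answer: ACCEPT

Derivation:
S₀ = ε-closure({0}) = {0,1,2,3,4,6,7,8}
'b' @ 1: {1,7,8,9}  (accept∈set)
'c' @ 2: {1,7,8,9}  (accept∈set)
'a' @ 3: {1,7,8,9}  (accept∈set)
'a' @ 4: {1,7,8,9}  (accept∈set)
'b' @ 5: {1,7,8,9}  (accept∈set)
final: {1,7,8,9}; accept 1 in set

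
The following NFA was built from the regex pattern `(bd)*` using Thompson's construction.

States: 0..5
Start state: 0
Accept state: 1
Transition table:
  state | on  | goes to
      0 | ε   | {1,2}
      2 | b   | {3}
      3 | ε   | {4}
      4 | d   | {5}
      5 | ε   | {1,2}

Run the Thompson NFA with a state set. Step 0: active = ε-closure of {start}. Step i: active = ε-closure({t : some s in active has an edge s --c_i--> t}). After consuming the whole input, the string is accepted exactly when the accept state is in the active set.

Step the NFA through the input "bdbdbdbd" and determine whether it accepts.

Answer: ACCEPT

Steps:
start: ε-closure({0}) = {0,1,2}
'b' @ 1: {3,4}
'd' @ 2: {1,2,5}  ✓accept
'b' @ 3: {3,4}
'd' @ 4: {1,2,5}  ✓accept
'b' @ 5: {3,4}
'd' @ 6: {1,2,5}  ✓accept
'b' @ 7: {3,4}
'd' @ 8: {1,2,5}  ✓accept
final: {1,2,5}; accept 1 in set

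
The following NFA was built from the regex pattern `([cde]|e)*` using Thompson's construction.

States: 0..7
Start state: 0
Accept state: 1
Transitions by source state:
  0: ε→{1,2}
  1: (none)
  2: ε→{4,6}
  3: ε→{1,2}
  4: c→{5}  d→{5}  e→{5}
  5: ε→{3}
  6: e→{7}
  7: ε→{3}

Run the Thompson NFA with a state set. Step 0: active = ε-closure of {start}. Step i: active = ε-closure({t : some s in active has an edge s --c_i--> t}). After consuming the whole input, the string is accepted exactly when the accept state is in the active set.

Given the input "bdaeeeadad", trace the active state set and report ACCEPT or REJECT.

S₀ = ε-closure({0}) = {0,1,2,4,6}
'b' @ 1: {}  — no active states
rest 'daeeeadad' ignored (set empty)
end set {} — state 1 not in

Answer: REJECT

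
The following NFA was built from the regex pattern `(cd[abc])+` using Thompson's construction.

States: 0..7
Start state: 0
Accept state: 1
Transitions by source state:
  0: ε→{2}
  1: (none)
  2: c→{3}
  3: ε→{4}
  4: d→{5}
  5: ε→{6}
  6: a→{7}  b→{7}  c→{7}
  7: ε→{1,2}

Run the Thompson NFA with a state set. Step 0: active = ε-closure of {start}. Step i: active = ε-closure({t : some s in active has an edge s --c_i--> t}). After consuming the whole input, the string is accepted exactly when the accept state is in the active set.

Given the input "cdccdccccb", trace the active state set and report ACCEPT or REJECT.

Answer: REJECT

Derivation:
initial (ε-close {0}): {0,2}
'c' @ 1: {3,4}
'd' @ 2: {5,6}
'c' @ 3: {1,2,7}  (accept∈set)
'c' @ 4: {3,4}
'd' @ 5: {5,6}
'c' @ 6: {1,2,7}  (accept∈set)
'c' @ 7: {3,4}
'c' @ 8: {}  — no active states
rest 'cb' ignored (set empty)
end set {} — state 1 not in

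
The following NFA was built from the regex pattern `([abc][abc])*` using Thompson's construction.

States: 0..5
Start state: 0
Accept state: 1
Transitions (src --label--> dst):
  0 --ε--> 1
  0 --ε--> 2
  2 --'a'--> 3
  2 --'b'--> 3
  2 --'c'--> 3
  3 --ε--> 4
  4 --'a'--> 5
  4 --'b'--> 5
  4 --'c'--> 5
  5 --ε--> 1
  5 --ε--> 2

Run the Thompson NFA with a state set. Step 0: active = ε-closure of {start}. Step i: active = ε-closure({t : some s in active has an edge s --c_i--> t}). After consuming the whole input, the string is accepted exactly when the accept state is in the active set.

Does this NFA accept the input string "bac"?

start: ε-closure({0}) = {0,1,2}
'b' @ 1: {3,4}
'a' @ 2: {1,2,5}  (accept∈set)
'c' @ 3: {3,4}
final: {3,4}; accept 1 not in set

Answer: REJECT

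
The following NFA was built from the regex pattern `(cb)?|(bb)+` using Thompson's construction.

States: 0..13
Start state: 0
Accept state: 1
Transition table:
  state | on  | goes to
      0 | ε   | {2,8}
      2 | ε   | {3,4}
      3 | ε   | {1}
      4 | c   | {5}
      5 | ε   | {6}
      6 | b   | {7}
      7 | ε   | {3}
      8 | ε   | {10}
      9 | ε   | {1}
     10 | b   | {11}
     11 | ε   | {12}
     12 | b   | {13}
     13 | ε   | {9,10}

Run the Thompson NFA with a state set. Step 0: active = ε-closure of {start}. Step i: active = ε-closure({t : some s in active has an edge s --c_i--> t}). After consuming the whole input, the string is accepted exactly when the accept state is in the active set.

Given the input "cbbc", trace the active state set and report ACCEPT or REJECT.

start: ε-closure({0}) = {0,1,2,3,4,8,10}
'c' @ 1: {5,6}
'b' @ 2: {1,3,7}  ✓accept
'b' @ 3: {}  — dead — no transitions
rest 'c' ignored (set empty)
after full input: {}  (accept=1 not in)

Answer: REJECT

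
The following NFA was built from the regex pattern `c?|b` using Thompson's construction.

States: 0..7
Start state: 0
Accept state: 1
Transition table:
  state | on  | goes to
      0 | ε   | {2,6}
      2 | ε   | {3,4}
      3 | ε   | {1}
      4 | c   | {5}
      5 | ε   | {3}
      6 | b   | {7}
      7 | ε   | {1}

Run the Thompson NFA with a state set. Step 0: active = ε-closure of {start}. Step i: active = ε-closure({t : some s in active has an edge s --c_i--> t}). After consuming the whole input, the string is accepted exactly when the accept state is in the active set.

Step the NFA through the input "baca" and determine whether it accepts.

Answer: REJECT

Derivation:
S₀ = ε-closure({0}) = {0,1,2,3,4,6}
'b' @ 1: {1,7}  [accepting]
'a' @ 2: {}  — no active states
rest 'ca' ignored (set empty)
after full input: {}  (accept=1 not in)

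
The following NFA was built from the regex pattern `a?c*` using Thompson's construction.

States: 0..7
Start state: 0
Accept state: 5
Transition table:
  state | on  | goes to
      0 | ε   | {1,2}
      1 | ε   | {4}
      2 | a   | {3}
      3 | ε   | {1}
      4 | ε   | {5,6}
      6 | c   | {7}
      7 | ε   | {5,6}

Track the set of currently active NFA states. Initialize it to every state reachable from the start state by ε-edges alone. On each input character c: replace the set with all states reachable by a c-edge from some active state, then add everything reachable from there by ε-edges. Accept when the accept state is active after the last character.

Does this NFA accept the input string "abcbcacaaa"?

Answer: REJECT

Derivation:
initial (ε-close {0}): {0,1,2,4,5,6}
'a' @ 1: {1,3,4,5,6}  [accepting]
'b' @ 2: {}  — state set empty
rest 'cbcacaaa' ignored (set empty)
end set {} — state 5 not in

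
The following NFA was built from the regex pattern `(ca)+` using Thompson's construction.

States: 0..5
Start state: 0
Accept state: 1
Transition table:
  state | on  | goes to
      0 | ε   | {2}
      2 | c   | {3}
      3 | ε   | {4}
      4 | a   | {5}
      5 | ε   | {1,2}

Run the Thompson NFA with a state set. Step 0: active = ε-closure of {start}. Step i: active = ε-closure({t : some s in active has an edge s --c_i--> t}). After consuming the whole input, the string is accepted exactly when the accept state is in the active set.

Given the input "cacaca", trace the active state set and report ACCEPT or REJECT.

Answer: ACCEPT

Steps:
initial (ε-close {0}): {0,2}
'c' @ 1: {3,4}
'a' @ 2: {1,2,5}  ✓accept
'c' @ 3: {3,4}
'a' @ 4: {1,2,5}  ✓accept
'c' @ 5: {3,4}
'a' @ 6: {1,2,5}  ✓accept
after full input: {1,2,5}  (accept=1 in)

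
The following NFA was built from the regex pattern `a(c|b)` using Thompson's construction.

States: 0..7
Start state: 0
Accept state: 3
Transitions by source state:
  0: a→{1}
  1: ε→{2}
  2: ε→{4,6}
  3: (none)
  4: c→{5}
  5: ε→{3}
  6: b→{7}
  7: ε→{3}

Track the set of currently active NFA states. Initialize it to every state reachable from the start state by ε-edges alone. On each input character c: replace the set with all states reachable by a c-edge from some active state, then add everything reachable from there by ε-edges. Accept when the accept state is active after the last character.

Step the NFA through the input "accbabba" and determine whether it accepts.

initial (ε-close {0}): {0}
'a' @ 1: {1,2,4,6}
'c' @ 2: {3,5}  ✓accept
'c' @ 3: {}  — dead — no transitions
rest 'babba' ignored (set empty)
after full input: {}  (accept=3 not in)

Answer: REJECT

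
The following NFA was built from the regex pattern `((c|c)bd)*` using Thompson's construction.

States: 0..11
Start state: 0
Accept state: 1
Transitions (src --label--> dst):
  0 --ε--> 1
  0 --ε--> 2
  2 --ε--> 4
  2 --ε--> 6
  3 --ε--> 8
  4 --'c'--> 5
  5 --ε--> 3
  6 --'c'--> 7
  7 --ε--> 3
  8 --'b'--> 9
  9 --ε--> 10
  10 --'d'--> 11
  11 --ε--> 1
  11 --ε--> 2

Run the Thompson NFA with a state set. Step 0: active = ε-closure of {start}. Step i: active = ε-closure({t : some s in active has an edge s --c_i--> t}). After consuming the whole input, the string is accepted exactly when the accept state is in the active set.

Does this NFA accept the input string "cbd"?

initial (ε-close {0}): {0,1,2,4,6}
'c' @ 1: {3,5,7,8}
'b' @ 2: {9,10}
'd' @ 3: {1,2,4,6,11}  (accept∈set)
final: {1,2,4,6,11}; accept 1 in set

Answer: ACCEPT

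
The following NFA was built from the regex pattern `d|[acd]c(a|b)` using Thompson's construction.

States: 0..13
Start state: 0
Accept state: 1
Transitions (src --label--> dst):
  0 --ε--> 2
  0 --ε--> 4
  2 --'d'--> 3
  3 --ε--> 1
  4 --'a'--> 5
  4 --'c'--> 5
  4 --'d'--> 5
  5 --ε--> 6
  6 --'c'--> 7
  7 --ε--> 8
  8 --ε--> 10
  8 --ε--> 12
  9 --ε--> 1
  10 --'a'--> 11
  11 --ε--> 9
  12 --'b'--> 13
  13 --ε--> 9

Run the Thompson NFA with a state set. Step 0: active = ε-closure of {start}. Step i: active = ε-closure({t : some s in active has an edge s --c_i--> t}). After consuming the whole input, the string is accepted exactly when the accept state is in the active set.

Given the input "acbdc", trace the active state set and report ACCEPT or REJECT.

start: ε-closure({0}) = {0,2,4}
'a' @ 1: {5,6}
'c' @ 2: {7,8,10,12}
'b' @ 3: {1,9,13}  (accept∈set)
'd' @ 4: {}  — no active states
rest 'c' ignored (set empty)
after full input: {}  (accept=1 not in)

Answer: REJECT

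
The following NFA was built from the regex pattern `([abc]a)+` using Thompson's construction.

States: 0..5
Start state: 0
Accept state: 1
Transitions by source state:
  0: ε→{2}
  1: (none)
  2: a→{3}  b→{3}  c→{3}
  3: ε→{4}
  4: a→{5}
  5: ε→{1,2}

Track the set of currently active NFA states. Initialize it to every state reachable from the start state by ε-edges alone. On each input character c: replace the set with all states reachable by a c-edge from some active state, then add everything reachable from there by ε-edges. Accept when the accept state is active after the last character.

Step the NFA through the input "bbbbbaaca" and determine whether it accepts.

S₀ = ε-closure({0}) = {0,2}
'b' @ 1: {3,4}
'b' @ 2: {}  — no active states
rest 'bbbaaca' ignored (set empty)
end set {} — state 1 not in

Answer: REJECT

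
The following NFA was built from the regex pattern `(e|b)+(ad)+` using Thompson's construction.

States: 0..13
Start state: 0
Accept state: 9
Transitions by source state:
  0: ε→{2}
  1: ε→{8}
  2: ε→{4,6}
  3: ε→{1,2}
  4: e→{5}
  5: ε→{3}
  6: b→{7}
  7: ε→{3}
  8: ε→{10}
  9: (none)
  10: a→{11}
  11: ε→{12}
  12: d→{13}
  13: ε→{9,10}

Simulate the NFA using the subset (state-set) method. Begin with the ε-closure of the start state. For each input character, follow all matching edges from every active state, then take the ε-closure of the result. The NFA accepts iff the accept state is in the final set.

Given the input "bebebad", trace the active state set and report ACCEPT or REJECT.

Answer: ACCEPT

Trace:
start: ε-closure({0}) = {0,2,4,6}
'b' @ 1: {1,2,3,4,6,7,8,10}
'e' @ 2: {1,2,3,4,5,6,8,10}
'b' @ 3: {1,2,3,4,6,7,8,10}
'e' @ 4: {1,2,3,4,5,6,8,10}
'b' @ 5: {1,2,3,4,6,7,8,10}
'a' @ 6: {11,12}
'd' @ 7: {9,10,13}  (accept∈set)
end set {9,10,13} — state 9 in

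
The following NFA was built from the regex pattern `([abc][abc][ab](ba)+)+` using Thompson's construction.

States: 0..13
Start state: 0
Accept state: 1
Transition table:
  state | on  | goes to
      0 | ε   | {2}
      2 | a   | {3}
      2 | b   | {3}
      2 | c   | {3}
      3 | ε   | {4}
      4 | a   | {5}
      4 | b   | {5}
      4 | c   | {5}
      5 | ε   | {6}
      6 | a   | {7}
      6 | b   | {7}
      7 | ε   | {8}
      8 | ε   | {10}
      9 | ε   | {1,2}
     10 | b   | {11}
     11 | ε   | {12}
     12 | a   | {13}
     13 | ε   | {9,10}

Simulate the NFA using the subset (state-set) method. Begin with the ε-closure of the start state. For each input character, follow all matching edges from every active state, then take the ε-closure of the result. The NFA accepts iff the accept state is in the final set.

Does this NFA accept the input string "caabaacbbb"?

start: ε-closure({0}) = {0,2}
'c' @ 1: {3,4}
'a' @ 2: {5,6}
'a' @ 3: {7,8,10}
'b' @ 4: {11,12}
'a' @ 5: {1,2,9,10,13}  (accept∈set)
'a' @ 6: {3,4}
'c' @ 7: {5,6}
'b' @ 8: {7,8,10}
'b' @ 9: {11,12}
'b' @ 10: {}  — dead — no transitions
after full input: {}  (accept=1 not in)

Answer: REJECT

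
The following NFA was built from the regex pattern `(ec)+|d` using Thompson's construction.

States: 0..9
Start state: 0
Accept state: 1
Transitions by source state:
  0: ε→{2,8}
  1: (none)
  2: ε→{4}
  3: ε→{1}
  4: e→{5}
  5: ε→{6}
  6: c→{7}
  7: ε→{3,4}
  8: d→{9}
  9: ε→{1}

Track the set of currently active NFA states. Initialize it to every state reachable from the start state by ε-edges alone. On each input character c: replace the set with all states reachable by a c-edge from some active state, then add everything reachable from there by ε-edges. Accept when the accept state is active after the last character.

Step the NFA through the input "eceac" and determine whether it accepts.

initial (ε-close {0}): {0,2,4,8}
'e' @ 1: {5,6}
'c' @ 2: {1,3,4,7}  (accept∈set)
'e' @ 3: {5,6}
'a' @ 4: {}  — dead — no transitions
rest 'c' ignored (set empty)
end set {} — state 1 not in

Answer: REJECT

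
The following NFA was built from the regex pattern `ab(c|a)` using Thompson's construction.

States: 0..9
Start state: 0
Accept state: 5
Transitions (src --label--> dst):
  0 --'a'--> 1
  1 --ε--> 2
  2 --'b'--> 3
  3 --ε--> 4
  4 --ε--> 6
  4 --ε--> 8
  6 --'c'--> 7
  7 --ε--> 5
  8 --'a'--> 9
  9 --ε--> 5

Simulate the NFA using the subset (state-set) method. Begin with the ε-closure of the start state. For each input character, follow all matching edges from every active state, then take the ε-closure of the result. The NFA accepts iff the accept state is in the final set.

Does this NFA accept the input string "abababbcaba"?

Answer: REJECT

Steps:
initial (ε-close {0}): {0}
'a' @ 1: {1,2}
'b' @ 2: {3,4,6,8}
'a' @ 3: {5,9}  [accepting]
'b' @ 4: {}  — state set empty
rest 'abbcaba' ignored (set empty)
end set {} — state 5 not in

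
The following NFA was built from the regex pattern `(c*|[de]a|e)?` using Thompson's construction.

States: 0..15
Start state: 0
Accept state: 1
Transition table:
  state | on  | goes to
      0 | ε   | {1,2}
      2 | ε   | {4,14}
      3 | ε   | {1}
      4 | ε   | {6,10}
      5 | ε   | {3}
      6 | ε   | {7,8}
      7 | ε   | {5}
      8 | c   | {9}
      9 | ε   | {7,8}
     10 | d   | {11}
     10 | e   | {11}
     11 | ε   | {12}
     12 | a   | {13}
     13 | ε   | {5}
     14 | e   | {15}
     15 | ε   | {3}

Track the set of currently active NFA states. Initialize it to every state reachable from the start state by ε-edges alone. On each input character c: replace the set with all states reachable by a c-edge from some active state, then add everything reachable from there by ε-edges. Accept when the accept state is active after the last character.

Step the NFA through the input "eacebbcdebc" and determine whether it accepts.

initial (ε-close {0}): {0,1,2,3,4,5,6,7,8,10,14}
'e' @ 1: {1,3,11,12,15}  [accepting]
'a' @ 2: {1,3,5,13}  [accepting]
'c' @ 3: {}  — dead — no transitions
rest 'ebbcdebc' ignored (set empty)
final: {}; accept 1 not in set

Answer: REJECT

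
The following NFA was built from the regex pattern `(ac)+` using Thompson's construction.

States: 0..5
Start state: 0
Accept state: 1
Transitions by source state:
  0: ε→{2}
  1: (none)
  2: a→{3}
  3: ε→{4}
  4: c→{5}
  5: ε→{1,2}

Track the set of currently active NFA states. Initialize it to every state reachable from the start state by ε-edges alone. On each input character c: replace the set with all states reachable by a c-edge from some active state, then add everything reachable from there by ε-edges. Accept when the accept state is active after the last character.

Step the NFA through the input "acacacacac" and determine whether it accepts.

S₀ = ε-closure({0}) = {0,2}
'a' @ 1: {3,4}
'c' @ 2: {1,2,5}  ✓accept
'a' @ 3: {3,4}
'c' @ 4: {1,2,5}  ✓accept
'a' @ 5: {3,4}
'c' @ 6: {1,2,5}  ✓accept
'a' @ 7: {3,4}
'c' @ 8: {1,2,5}  ✓accept
'a' @ 9: {3,4}
'c' @ 10: {1,2,5}  ✓accept
end set {1,2,5} — state 1 in

Answer: ACCEPT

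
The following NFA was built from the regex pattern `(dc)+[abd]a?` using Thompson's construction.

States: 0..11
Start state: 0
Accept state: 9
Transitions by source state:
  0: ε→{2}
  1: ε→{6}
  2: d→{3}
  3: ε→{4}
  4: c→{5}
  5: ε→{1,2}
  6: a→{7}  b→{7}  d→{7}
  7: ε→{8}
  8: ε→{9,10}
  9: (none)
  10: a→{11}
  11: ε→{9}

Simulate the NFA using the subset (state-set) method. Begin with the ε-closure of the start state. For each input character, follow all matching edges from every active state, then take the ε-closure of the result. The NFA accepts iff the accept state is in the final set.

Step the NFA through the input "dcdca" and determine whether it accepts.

initial (ε-close {0}): {0,2}
'd' @ 1: {3,4}
'c' @ 2: {1,2,5,6}
'd' @ 3: {3,4,7,8,9,10}  (accept∈set)
'c' @ 4: {1,2,5,6}
'a' @ 5: {7,8,9,10}  (accept∈set)
final: {7,8,9,10}; accept 9 in set

Answer: ACCEPT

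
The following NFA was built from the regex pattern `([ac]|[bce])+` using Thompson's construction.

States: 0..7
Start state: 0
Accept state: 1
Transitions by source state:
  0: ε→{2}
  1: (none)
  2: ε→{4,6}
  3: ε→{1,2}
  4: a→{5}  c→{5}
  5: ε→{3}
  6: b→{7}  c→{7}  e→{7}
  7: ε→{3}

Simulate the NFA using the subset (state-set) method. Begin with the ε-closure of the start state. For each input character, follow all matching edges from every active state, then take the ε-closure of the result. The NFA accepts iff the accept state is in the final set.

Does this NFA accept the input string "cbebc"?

Answer: ACCEPT

Derivation:
initial (ε-close {0}): {0,2,4,6}
'c' @ 1: {1,2,3,4,5,6,7}  (accept∈set)
'b' @ 2: {1,2,3,4,6,7}  (accept∈set)
'e' @ 3: {1,2,3,4,6,7}  (accept∈set)
'b' @ 4: {1,2,3,4,6,7}  (accept∈set)
'c' @ 5: {1,2,3,4,5,6,7}  (accept∈set)
final: {1,2,3,4,5,6,7}; accept 1 in set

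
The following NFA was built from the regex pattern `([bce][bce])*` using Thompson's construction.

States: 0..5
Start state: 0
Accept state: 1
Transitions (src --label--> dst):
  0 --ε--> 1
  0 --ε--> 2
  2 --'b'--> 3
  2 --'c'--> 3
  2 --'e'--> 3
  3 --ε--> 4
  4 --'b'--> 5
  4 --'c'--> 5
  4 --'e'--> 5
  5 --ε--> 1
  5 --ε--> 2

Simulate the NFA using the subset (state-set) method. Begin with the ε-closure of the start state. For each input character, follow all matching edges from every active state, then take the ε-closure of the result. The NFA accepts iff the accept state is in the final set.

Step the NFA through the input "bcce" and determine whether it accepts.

S₀ = ε-closure({0}) = {0,1,2}
'b' @ 1: {3,4}
'c' @ 2: {1,2,5}  [accepting]
'c' @ 3: {3,4}
'e' @ 4: {1,2,5}  [accepting]
final: {1,2,5}; accept 1 in set

Answer: ACCEPT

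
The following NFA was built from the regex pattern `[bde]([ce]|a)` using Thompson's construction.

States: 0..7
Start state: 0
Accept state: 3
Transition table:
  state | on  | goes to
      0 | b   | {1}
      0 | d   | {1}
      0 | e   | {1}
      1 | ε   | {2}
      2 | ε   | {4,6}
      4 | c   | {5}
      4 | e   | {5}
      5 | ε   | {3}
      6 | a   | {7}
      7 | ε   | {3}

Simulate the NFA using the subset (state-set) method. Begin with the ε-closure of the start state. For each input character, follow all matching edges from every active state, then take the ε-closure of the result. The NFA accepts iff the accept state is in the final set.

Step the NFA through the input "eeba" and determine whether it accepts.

Answer: REJECT

Derivation:
initial (ε-close {0}): {0}
'e' @ 1: {1,2,4,6}
'e' @ 2: {3,5}  ✓accept
'b' @ 3: {}  — state set empty
rest 'a' ignored (set empty)
final: {}; accept 3 not in set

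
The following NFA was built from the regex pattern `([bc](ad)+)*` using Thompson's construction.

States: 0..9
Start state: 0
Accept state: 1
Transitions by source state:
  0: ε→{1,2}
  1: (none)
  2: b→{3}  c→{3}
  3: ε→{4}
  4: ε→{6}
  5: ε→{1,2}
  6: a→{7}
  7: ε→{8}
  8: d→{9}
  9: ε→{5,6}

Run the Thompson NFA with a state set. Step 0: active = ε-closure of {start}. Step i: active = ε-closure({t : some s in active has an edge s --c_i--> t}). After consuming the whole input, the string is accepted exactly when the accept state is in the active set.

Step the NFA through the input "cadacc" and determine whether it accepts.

initial (ε-close {0}): {0,1,2}
'c' @ 1: {3,4,6}
'a' @ 2: {7,8}
'd' @ 3: {1,2,5,6,9}  [accepting]
'a' @ 4: {7,8}
'c' @ 5: {}  — no active states
rest 'c' ignored (set empty)
after full input: {}  (accept=1 not in)

Answer: REJECT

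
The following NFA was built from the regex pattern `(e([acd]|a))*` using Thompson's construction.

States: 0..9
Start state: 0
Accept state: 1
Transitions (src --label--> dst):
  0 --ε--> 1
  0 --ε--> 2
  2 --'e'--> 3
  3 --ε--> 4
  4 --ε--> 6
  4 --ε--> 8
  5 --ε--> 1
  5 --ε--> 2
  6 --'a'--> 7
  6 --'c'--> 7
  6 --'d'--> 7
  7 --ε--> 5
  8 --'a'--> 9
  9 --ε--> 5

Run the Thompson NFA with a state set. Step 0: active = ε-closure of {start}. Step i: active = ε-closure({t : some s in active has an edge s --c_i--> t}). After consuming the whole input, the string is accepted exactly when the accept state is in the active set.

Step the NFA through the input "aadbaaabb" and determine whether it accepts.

Answer: REJECT

Trace:
S₀ = ε-closure({0}) = {0,1,2}
'a' @ 1: {}  — state set empty
rest 'adbaaabb' ignored (set empty)
after full input: {}  (accept=1 not in)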